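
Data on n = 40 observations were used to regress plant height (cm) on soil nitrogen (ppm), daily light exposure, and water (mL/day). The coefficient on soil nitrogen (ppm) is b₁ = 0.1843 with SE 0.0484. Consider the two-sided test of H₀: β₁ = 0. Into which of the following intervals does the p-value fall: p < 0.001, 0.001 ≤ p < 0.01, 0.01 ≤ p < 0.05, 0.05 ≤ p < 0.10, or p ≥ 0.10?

t = 0.1843 / 0.0484 = 3.808.
df = n − k − 1 = 40 − 3 − 1 = 36.
Two-sided p = 2·P(T_{36} > |t|) ≈ 0.0005.
So p < 0.001.

p < 0.001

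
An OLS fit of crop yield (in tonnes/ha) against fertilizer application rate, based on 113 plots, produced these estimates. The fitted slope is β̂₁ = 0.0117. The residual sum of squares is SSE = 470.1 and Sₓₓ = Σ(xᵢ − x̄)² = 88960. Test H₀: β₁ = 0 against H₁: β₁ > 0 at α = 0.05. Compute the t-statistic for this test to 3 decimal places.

t = 1.696

MSE = SSE/(n − 2) = 470.1/111 = 4.23514.
SE(β̂₁) = √(MSE/Sₓₓ) = √(4.23514/88960) = 0.0068998.
t = 0.0117 / 0.0068998 = 1.696.
df = n − 2 = 111.
One-sided p ≈ 0.0464, which is < 0.05, so reject H₀.
There is evidence that the true slope on fertilizer application rate is positive.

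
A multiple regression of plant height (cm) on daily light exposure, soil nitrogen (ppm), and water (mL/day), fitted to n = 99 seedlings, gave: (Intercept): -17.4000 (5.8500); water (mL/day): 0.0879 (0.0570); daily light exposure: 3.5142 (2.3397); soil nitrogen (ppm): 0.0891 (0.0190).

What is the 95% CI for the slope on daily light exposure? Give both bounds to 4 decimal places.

Read off: b = 3.5142, SE = 2.3397 for daily light exposure.
df = n − k − 1 = 99 − 3 − 1 = 95.
t* = t_{0.025, 95} = 1.985251.
Margin = t* × SE = 1.985251 × 2.3397 = 4.644892.
CI: 3.5142 ± 4.644892 → (-1.1307, 8.1591).

(-1.1307, 8.1591)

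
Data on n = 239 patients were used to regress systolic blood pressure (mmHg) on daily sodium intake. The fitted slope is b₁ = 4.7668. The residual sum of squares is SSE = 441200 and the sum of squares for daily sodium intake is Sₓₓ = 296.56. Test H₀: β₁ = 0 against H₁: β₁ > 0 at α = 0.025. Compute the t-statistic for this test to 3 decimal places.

t = 1.903

MSE = SSE/(n − 2) = 441200/237 = 1861.6.
SE(b₁) = √(MSE/Sₓₓ) = √(1861.6/296.56) = 2.50546.
t = 4.7668 / 2.50546 = 1.903.
df = n − 2 = 237.
One-sided p ≈ 0.0292, which is ≥ 0.025, so fail to reject H₀.
The data do not give significant evidence that the true slope on daily sodium intake is positive.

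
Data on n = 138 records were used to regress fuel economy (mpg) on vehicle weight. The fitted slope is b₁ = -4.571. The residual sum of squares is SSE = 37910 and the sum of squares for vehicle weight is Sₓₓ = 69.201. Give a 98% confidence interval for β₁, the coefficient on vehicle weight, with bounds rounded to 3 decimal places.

(-9.296, 0.154)

MSE = SSE/(n − 2) = 37910/136 = 278.75.
SE(b₁) = √(MSE/Sₓₓ) = √(278.75/69.201) = 2.00702.
df = n − 2 = 136.
t* = t_{0.01, 136} = 2.354079.
Margin = t* × SE = 2.354079 × 2.00702 = 4.72468.
CI: -4.571 ± 4.72468 → (-9.296, 0.154).
With 98% confidence, each one-unit increase in vehicle weight is associated with a change of between -9.296 and 0.154 mpg in fuel economy.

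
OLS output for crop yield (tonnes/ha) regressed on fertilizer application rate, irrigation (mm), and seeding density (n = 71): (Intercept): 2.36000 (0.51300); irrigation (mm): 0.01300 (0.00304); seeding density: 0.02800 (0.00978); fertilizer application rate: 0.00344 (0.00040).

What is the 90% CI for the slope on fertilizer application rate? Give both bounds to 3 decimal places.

Read off: b = 0.00344, SE = 0.00040 for fertilizer application rate.
df = n − k − 1 = 71 − 3 − 1 = 67.
t* = t_{0.05, 67} = 1.667916.
Margin = t* × SE = 1.667916 × 0.00040 = 0.00067.
CI: 0.00344 ± 0.00067 → (0.003, 0.004).

(0.003, 0.004)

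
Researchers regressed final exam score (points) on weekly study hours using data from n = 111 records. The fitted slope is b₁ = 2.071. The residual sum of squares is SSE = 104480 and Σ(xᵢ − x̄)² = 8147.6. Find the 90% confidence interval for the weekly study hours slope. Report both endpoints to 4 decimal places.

MSE = SSE/(n − 2) = 104480/109 = 958.532.
SE(b₁) = √(MSE/Sₓₓ) = √(958.532/8147.6) = 0.342996.
df = n − 2 = 109.
t* = t_{0.05, 109} = 1.658953.
Margin = t* × SE = 1.658953 × 0.342996 = 0.569014.
CI: 2.071 ± 0.569014 → (1.5020, 2.6400).
With 90% confidence, each one-unit increase in weekly study hours is associated with a change of between 1.5020 and 2.6400 points in final exam score.

(1.5020, 2.6400)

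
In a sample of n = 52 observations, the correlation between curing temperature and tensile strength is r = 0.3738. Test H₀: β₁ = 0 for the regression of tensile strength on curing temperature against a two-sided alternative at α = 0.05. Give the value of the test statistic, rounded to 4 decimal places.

t = r·√(n − 2)/√(1 − r²) = 0.3738·√50/√0.860274 = 2.8497.
df = n − 2 = 50.
Two-sided p ≈ 0.0063, which is < 0.05, so reject H₀.
There is evidence of a linear association between curing temperature and tensile strength.

t = 2.8497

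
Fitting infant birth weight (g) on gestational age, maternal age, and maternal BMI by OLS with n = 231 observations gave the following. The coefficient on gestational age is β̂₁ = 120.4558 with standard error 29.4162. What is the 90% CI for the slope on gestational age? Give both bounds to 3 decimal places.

(71.872, 169.039)

df = n − k − 1 = 231 − 3 − 1 = 227.
t* = t_{0.05, 227} = 1.651594.
Margin = t* × SE = 1.651594 × 29.4162 = 48.58362.
CI: 120.4558 ± 48.58362 → (71.872, 169.039).
With 90% confidence, each one-unit increase in gestational age is associated with a change of between 71.872 and 169.039 g in infant birth weight, holding the other predictors fixed.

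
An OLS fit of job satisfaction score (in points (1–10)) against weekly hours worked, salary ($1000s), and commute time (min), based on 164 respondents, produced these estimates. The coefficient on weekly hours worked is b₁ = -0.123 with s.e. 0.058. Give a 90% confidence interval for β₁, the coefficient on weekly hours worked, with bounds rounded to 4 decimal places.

df = n − k − 1 = 164 − 3 − 1 = 160.
t* = t_{0.05, 160} = 1.654433.
Margin = t* × SE = 1.654433 × 0.058 = 0.095957.
CI: -0.123 ± 0.095957 → (-0.2190, -0.0270).
With 90% confidence, each one-unit increase in weekly hours worked is associated with a change of between -0.2190 and -0.0270 points (1–10) in job satisfaction score, holding the other predictors fixed.

(-0.2190, -0.0270)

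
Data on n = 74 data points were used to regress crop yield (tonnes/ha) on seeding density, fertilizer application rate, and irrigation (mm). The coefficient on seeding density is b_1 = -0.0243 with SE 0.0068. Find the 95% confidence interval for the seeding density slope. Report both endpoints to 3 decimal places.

df = n − k − 1 = 74 − 3 − 1 = 70.
t* = t_{0.025, 70} = 1.994437.
Margin = t* × SE = 1.994437 × 0.0068 = 0.01356.
CI: -0.0243 ± 0.01356 → (-0.038, -0.011).
With 95% confidence, each one-unit increase in seeding density is associated with a change of between -0.038 and -0.011 tonnes/ha in crop yield, holding the other predictors fixed.

(-0.038, -0.011)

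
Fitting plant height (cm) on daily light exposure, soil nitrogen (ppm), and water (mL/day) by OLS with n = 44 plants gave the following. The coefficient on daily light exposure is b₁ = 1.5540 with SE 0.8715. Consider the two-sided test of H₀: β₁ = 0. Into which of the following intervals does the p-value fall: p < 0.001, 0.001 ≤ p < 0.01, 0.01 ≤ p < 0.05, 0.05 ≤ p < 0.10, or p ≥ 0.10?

t = 1.5540 / 0.8715 = 1.783.
df = n − k − 1 = 44 − 3 − 1 = 40.
Two-sided p = 2·P(T_{40} > |t|) ≈ 0.0822.
So 0.05 ≤ p < 0.10.

0.05 ≤ p < 0.10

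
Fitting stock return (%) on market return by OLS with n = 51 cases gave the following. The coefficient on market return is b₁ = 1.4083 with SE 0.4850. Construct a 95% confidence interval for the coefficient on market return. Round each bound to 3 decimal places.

(0.434, 2.383)

df = n − 2 = 51 − 2 = 49.
t* = t_{0.025, 49} = 2.009575.
Margin = t* × SE = 2.009575 × 0.4850 = 0.97464.
CI: 1.4083 ± 0.97464 → (0.434, 2.383).
With 95% confidence, each one-unit increase in market return is associated with a change of between 0.434 and 2.383 % in stock return.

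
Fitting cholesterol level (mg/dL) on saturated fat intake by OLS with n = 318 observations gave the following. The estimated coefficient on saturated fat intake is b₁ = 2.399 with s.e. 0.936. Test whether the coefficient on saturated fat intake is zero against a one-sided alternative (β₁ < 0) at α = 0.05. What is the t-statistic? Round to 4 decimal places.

t = 2.5630

H₀: β₁ = 0 vs H₁: β₁ < 0.
t = (b₁ − β₁⁰)/SE = 2.399 / 0.936 = 2.5630.
df = n − 2 = 318 − 2 = 316.
One-sided p ≈ 0.9946, which is ≥ 0.05, so fail to reject H₀.
The data do not give significant evidence that the true slope on saturated fat intake is negative.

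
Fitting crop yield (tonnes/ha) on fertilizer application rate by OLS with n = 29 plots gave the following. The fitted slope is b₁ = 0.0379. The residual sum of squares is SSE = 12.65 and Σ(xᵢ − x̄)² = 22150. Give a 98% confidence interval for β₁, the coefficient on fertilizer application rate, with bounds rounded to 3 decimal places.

(0.027, 0.049)

MSE = SSE/(n − 2) = 12.65/27 = 0.468519.
SE(b₁) = √(MSE/Sₓₓ) = √(0.468519/22150) = 0.00459914.
df = n − 2 = 27.
t* = t_{0.01, 27} = 2.47266.
Margin = t* × SE = 2.47266 × 0.00459914 = 0.01137.
CI: 0.0379 ± 0.01137 → (0.027, 0.049).
With 98% confidence, each one-unit increase in fertilizer application rate is associated with a change of between 0.027 and 0.049 tonnes/ha in crop yield.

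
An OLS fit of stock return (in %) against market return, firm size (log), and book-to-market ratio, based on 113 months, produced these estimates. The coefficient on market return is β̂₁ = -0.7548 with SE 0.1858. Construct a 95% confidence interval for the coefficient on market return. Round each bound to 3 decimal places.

df = n − k − 1 = 113 − 3 − 1 = 109.
t* = t_{0.025, 109} = 1.981967.
Margin = t* × SE = 1.981967 × 0.1858 = 0.36825.
CI: -0.7548 ± 0.36825 → (-1.123, -0.387).
With 95% confidence, each one-unit increase in market return is associated with a change of between -1.123 and -0.387 % in stock return, holding the other predictors fixed.

(-1.123, -0.387)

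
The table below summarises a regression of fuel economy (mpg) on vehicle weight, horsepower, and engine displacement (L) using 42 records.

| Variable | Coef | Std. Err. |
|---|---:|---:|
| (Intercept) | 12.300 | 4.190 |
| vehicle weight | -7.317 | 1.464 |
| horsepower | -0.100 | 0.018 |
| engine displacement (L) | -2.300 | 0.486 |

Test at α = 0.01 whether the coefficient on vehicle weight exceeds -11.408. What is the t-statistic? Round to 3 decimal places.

Read off: b = -7.317, SE = 1.464 for vehicle weight.
H₀: β₁ = -11.408 vs H₁: β₁ > -11.408.
t = (-7.317 − (-11.408)) / 1.464 = 2.794.
df = n − k − 1 = 42 − 3 − 1 = 38.
One-sided p ≈ 0.0041, which is < 0.01, so reject H₀.
There is evidence that the true slope on vehicle weight exceeds -11.408 mpg per unit, holding the other predictors fixed.

t = 2.794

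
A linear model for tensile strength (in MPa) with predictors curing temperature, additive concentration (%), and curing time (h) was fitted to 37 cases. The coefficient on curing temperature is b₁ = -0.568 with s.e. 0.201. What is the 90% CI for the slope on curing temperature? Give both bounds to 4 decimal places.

(-0.9082, -0.2278)

df = n − k − 1 = 37 − 3 − 1 = 33.
t* = t_{0.05, 33} = 1.69236.
Margin = t* × SE = 1.69236 × 0.201 = 0.340164.
CI: -0.568 ± 0.340164 → (-0.9082, -0.2278).
With 90% confidence, each one-unit increase in curing temperature is associated with a change of between -0.9082 and -0.2278 MPa in tensile strength, holding the other predictors fixed.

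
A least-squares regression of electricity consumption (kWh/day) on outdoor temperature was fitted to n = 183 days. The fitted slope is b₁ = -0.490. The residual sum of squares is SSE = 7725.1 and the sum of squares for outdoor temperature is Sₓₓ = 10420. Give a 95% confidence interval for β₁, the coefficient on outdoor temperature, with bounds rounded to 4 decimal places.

MSE = SSE/(n − 2) = 7725.1/181 = 42.6801.
SE(b₁) = √(MSE/Sₓₓ) = √(42.6801/10420) = 0.0639998.
df = n − 2 = 181.
t* = t_{0.025, 181} = 1.973157.
Margin = t* × SE = 1.973157 × 0.0639998 = 0.126282.
CI: -0.490 ± 0.126282 → (-0.6163, -0.3637).
With 95% confidence, each one-unit increase in outdoor temperature is associated with a change of between -0.6163 and -0.3637 kWh/day in electricity consumption.

(-0.6163, -0.3637)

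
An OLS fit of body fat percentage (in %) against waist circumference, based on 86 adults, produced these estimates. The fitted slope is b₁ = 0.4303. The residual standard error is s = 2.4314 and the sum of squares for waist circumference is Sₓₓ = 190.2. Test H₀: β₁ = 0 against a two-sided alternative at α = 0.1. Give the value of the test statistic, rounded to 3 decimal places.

t = 2.441

SE(b₁) = s/√Sₓₓ = 2.4314/√190.2 = 0.1763.
t = 0.4303 / 0.1763 = 2.441.
df = n − 2 = 84.
Two-sided p ≈ 0.0168, which is < 0.1, so reject H₀.
There is evidence that waist circumference is associated with body fat percentage.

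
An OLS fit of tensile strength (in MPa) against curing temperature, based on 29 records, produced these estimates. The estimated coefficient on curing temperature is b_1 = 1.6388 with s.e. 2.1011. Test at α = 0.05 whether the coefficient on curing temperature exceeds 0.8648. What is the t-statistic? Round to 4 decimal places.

t = 0.3684

H₀: β₁ = 0.8648 vs H₁: β₁ > 0.8648.
t = (b_1 − β₁⁰)/SE = (1.6388 − 0.8648) / 2.1011 = 0.3684.
df = n − 2 = 29 − 2 = 27.
One-sided p ≈ 0.3577, which is ≥ 0.05, so fail to reject H₀.
The data do not give significant evidence that the true slope on curing temperature exceeds 0.8648 MPa per unit.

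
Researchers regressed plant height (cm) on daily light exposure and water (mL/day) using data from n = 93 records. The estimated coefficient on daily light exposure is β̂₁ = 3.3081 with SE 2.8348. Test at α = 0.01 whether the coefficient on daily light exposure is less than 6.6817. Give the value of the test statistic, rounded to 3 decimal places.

t = -1.190

H₀: β₁ = 6.6817 vs H₁: β₁ < 6.6817.
t = (β̂₁ − β₁⁰)/SE = (3.3081 − 6.6817) / 2.8348 = -1.190.
df = n − k − 1 = 93 − 2 − 1 = 90.
One-sided p ≈ 0.1186, which is ≥ 0.01, so fail to reject H₀.
The data do not give significant evidence that the true slope on daily light exposure is below 6.6817 cm per unit, holding the other predictors fixed.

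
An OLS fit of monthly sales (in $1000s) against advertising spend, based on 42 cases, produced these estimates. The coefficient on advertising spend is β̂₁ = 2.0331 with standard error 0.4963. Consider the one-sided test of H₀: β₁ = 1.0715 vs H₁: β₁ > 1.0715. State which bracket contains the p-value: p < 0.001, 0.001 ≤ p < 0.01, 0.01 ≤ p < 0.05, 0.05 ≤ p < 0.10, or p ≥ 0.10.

0.01 ≤ p < 0.05

t = (2.0331 − 1.0715) / 0.4963 = 1.938.
df = n − 2 = 42 − 2 = 40.
One-sided p = P(T_{40} > t) ≈ 0.0299.
So 0.01 ≤ p < 0.05.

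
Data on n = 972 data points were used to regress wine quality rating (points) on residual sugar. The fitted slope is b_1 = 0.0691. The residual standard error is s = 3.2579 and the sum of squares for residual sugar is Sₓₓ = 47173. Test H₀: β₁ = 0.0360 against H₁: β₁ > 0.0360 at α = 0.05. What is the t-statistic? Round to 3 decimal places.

SE(b_1) = s/√Sₓₓ = 3.2579/√47173 = 0.015.
t = (0.0691 − 0.0360) / 0.015 = 2.207.
df = n − 2 = 970.
One-sided p ≈ 0.0138, which is < 0.05, so reject H₀.
There is evidence that the true slope on residual sugar exceeds 0.0360 points per unit.

t = 2.207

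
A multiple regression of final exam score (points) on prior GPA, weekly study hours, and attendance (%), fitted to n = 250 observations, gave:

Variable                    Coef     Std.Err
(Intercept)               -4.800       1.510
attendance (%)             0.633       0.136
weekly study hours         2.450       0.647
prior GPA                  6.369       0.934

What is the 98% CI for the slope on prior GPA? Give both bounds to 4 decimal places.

(4.1819, 8.5561)

Read off: b = 6.369, SE = 0.934 for prior GPA.
df = n − k − 1 = 250 − 3 − 1 = 246.
t* = t_{0.01, 246} = 2.341602.
Margin = t* × SE = 2.341602 × 0.934 = 2.187056.
CI: 6.369 ± 2.187056 → (4.1819, 8.5561).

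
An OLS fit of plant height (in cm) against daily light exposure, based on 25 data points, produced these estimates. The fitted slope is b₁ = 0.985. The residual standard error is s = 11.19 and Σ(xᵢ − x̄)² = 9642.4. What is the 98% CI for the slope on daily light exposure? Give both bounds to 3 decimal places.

(0.700, 1.270)

SE(b₁) = s/√Sₓₓ = 11.19/√9642.4 = 0.113956.
df = n − 2 = 23.
t* = t_{0.01, 23} = 2.499867.
Margin = t* × SE = 2.499867 × 0.113956 = 0.28488.
CI: 0.985 ± 0.28488 → (0.700, 1.270).
With 98% confidence, each one-unit increase in daily light exposure is associated with a change of between 0.700 and 1.270 cm in plant height.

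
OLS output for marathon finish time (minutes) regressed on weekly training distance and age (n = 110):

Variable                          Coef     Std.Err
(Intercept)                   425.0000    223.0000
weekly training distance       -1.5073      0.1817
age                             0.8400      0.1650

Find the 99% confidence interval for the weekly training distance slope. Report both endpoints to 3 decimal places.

(-1.984, -1.031)

Read off: b = -1.5073, SE = 0.1817 for weekly training distance.
df = n − k − 1 = 110 − 2 − 1 = 107.
t* = t_{0.005, 107} = 2.62256.
Margin = t* × SE = 2.62256 × 0.1817 = 0.47652.
CI: -1.5073 ± 0.47652 → (-1.984, -1.031).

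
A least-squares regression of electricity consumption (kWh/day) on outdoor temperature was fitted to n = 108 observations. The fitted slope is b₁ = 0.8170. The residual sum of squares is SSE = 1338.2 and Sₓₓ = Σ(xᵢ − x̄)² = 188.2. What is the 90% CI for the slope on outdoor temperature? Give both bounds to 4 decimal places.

MSE = SSE/(n − 2) = 1338.2/106 = 12.6245.
SE(b₁) = √(MSE/Sₓₓ) = √(12.6245/188.2) = 0.258999.
df = n − 2 = 106.
t* = t_{0.05, 106} = 1.659356.
Margin = t* × SE = 1.659356 × 0.258999 = 0.429771.
CI: 0.8170 ± 0.429771 → (0.3872, 1.2468).
With 90% confidence, each one-unit increase in outdoor temperature is associated with a change of between 0.3872 and 1.2468 kWh/day in electricity consumption.

(0.3872, 1.2468)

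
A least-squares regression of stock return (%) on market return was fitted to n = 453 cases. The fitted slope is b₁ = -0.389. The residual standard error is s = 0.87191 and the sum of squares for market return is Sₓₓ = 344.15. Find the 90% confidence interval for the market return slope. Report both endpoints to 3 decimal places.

SE(b₁) = s/√Sₓₓ = 0.87191/√344.15 = 0.047.
df = n − 2 = 451.
t* = t_{0.05, 451} = 1.648239.
Margin = t* × SE = 1.648239 × 0.047 = 0.07747.
CI: -0.389 ± 0.07747 → (-0.466, -0.312).
With 90% confidence, each one-unit increase in market return is associated with a change of between -0.466 and -0.312 % in stock return.

(-0.466, -0.312)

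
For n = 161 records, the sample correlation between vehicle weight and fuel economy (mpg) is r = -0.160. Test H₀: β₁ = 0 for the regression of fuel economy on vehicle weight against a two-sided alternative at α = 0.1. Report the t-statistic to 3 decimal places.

t = r·√(n − 2)/√(1 − r²) = -0.160·√159/√0.9744 = -2.044.
df = n − 2 = 159.
Two-sided p ≈ 0.0426, which is < 0.1, so reject H₀.
There is evidence of a linear association between vehicle weight and fuel economy.

t = -2.044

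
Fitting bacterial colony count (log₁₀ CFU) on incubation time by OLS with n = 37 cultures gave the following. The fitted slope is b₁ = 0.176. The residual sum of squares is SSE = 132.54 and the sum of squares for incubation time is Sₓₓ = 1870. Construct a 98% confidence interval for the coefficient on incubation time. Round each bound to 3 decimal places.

(0.066, 0.286)

MSE = SSE/(n − 2) = 132.54/35 = 3.78686.
SE(b₁) = √(MSE/Sₓₓ) = √(3.78686/1870) = 0.0450006.
df = n − 2 = 35.
t* = t_{0.01, 35} = 2.437723.
Margin = t* × SE = 2.437723 × 0.0450006 = 0.10970.
CI: 0.176 ± 0.10970 → (0.066, 0.286).
With 98% confidence, each one-unit increase in incubation time is associated with a change of between 0.066 and 0.286 log₁₀ CFU in bacterial colony count.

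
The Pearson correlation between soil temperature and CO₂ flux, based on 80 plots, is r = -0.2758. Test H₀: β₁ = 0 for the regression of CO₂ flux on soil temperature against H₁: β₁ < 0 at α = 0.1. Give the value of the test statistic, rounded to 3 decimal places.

t = -2.534

t = r·√(n − 2)/√(1 − r²) = -0.2758·√78/√0.923934 = -2.534.
df = n − 2 = 78.
One-sided p ≈ 0.0066, which is < 0.1, so reject H₀.
There is evidence of a linear association between soil temperature and CO₂ flux.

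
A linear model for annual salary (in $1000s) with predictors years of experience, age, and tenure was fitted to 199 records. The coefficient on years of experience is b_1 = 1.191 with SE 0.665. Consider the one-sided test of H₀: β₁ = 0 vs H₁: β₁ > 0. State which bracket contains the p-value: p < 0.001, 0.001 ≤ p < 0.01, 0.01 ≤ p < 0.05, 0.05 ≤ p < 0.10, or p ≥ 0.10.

t = 1.191 / 0.665 = 1.791.
df = n − k − 1 = 199 − 3 − 1 = 195.
One-sided p = P(T_{195} > t) ≈ 0.0374.
So 0.01 ≤ p < 0.05.

0.01 ≤ p < 0.05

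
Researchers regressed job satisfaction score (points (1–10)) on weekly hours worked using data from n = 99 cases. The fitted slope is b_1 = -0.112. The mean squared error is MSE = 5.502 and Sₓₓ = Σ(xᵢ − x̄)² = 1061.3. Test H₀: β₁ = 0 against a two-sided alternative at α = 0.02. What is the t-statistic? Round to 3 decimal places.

t = -1.556

SE(b_1) = √(MSE/Sₓₓ) = √(5.502/1061.3) = 0.0720014.
t = -0.112 / 0.0720014 = -1.556.
df = n − 2 = 97.
Two-sided p ≈ 0.1231, which is ≥ 0.02, so fail to reject H₀.
The data do not give significant evidence of an association between weekly hours worked and job satisfaction score.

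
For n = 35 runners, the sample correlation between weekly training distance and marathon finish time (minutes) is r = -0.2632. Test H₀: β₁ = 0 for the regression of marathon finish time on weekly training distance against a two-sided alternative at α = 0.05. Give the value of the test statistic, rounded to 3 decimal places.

t = r·√(n − 2)/√(1 − r²) = -0.2632·√33/√0.930726 = -1.567.
df = n − 2 = 33.
Two-sided p ≈ 0.1266, which is ≥ 0.05, so fail to reject H₀.
The data do not give significant evidence of a linear association between weekly training distance and marathon finish time.

t = -1.567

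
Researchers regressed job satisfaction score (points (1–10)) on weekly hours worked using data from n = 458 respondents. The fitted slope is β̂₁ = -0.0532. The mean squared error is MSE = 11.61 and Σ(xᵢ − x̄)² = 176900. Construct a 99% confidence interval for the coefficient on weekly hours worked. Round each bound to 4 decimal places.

(-0.0742, -0.0322)

SE(β̂₁) = √(MSE/Sₓₓ) = √(11.61/176900) = 0.00810125.
df = n − 2 = 456.
t* = t_{0.005, 456} = 2.586654.
Margin = t* × SE = 2.586654 × 0.00810125 = 0.020955.
CI: -0.0532 ± 0.020955 → (-0.0742, -0.0322).
With 99% confidence, each one-unit increase in weekly hours worked is associated with a change of between -0.0742 and -0.0322 points (1–10) in job satisfaction score.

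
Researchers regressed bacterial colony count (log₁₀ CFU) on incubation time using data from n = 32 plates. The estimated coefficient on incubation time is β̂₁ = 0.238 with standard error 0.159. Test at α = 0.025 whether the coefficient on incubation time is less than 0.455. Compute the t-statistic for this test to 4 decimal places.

H₀: β₁ = 0.455 vs H₁: β₁ < 0.455.
t = (β̂₁ − β₁⁰)/SE = (0.238 − 0.455) / 0.159 = -1.3648.
df = n − 2 = 32 − 2 = 30.
One-sided p ≈ 0.0912, which is ≥ 0.025, so fail to reject H₀.
The data do not give significant evidence that the true slope on incubation time is below 0.455 log₁₀ CFU per unit.

t = -1.3648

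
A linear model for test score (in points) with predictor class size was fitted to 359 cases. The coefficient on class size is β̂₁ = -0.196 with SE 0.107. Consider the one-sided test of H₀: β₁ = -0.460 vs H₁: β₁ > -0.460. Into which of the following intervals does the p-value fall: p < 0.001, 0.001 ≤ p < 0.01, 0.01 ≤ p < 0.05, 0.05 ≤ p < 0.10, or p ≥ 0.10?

0.001 ≤ p < 0.01

t = (-0.196 − (-0.460)) / 0.107 = 2.467.
df = n − 2 = 359 − 2 = 357.
One-sided p = P(T_{357} > t) ≈ 0.0070.
So 0.001 ≤ p < 0.01.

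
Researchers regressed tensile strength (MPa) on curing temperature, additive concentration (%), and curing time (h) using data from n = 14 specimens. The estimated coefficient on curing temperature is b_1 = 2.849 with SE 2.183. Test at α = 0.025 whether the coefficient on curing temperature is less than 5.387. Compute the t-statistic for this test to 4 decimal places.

t = -1.1626

H₀: β₁ = 5.387 vs H₁: β₁ < 5.387.
t = (b_1 − β₁⁰)/SE = (2.849 − 5.387) / 2.183 = -1.1626.
df = n − k − 1 = 14 − 3 − 1 = 10.
One-sided p ≈ 0.1360, which is ≥ 0.025, so fail to reject H₀.
The data do not give significant evidence that the true slope on curing temperature is below 5.387 MPa per unit, holding the other predictors fixed.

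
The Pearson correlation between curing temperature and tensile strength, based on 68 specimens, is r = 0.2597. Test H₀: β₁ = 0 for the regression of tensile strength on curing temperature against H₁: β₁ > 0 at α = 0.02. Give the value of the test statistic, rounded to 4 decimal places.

t = 2.1848

t = r·√(n − 2)/√(1 − r²) = 0.2597·√66/√0.932556 = 2.1848.
df = n − 2 = 66.
One-sided p ≈ 0.0162, which is < 0.02, so reject H₀.
There is evidence of a linear association between curing temperature and tensile strength.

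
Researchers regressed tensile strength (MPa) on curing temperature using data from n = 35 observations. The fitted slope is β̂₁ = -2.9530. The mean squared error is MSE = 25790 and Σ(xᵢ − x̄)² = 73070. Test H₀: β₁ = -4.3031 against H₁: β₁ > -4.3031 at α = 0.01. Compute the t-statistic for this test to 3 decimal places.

SE(β̂₁) = √(MSE/Sₓₓ) = √(25790/73070) = 0.594095.
t = (-2.9530 − (-4.3031)) / 0.594095 = 2.273.
df = n − 2 = 33.
One-sided p ≈ 0.0148, which is ≥ 0.01, so fail to reject H₀.
The data do not give significant evidence that the true slope on curing temperature exceeds -4.3031 MPa per unit.

t = 2.273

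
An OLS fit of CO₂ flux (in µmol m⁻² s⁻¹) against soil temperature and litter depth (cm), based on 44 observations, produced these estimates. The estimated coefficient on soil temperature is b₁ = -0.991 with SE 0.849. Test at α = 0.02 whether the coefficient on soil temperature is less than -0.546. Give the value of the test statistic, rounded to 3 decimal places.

H₀: β₁ = -0.546 vs H₁: β₁ < -0.546.
t = (b₁ − β₁⁰)/SE = (-0.991 − (-0.546)) / 0.849 = -0.524.
df = n − k − 1 = 44 − 2 − 1 = 41.
One-sided p ≈ 0.3015, which is ≥ 0.02, so fail to reject H₀.
The data do not give significant evidence that the true slope on soil temperature is below -0.546 µmol m⁻² s⁻¹ per unit, holding the other predictors fixed.

t = -0.524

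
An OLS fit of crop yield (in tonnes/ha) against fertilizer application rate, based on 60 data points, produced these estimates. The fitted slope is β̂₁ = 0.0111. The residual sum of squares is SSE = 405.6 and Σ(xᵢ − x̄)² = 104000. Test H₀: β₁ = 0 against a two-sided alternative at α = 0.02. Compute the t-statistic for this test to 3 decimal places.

MSE = SSE/(n − 2) = 405.6/58 = 6.9931.
SE(β̂₁) = √(MSE/Sₓₓ) = √(6.9931/104000) = 0.00820008.
t = 0.0111 / 0.00820008 = 1.354.
df = n − 2 = 58.
Two-sided p ≈ 0.1811, which is ≥ 0.02, so fail to reject H₀.
The data do not give significant evidence of an association between fertilizer application rate and crop yield.

t = 1.354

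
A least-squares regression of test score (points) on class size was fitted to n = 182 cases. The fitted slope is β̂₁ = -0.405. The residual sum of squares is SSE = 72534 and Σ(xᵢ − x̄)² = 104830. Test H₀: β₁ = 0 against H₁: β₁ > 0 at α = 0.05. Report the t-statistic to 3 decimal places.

MSE = SSE/(n − 2) = 72534/180 = 402.967.
SE(β̂₁) = √(MSE/Sₓₓ) = √(402.967/104830) = 0.062.
t = -0.405 / 0.062 = -6.532.
df = n − 2 = 180.
One-sided p ≈ 1.0000, which is ≥ 0.05, so fail to reject H₀.
The data do not give significant evidence that the true slope on class size is positive.

t = -6.532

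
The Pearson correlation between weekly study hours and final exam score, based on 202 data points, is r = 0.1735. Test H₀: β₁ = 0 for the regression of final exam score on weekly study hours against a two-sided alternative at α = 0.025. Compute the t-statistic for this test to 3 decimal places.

t = r·√(n − 2)/√(1 − r²) = 0.1735·√200/√0.969898 = 2.491.
df = n − 2 = 200.
Two-sided p ≈ 0.0135, which is < 0.025, so reject H₀.
There is evidence of a linear association between weekly study hours and final exam score.

t = 2.491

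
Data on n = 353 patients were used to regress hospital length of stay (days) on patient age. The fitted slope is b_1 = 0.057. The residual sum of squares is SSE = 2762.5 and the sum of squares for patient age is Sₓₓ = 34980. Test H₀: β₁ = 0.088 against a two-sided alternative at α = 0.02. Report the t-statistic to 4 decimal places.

t = -2.0667

MSE = SSE/(n − 2) = 2762.5/351 = 7.87037.
SE(b_1) = √(MSE/Sₓₓ) = √(7.87037/34980) = 0.0149999.
t = (0.057 − 0.088) / 0.0149999 = -2.0667.
df = n − 2 = 351.
Two-sided p ≈ 0.0395, which is ≥ 0.02, so fail to reject H₀.
The data are consistent with a true slope of 0.088 days per unit of patient age.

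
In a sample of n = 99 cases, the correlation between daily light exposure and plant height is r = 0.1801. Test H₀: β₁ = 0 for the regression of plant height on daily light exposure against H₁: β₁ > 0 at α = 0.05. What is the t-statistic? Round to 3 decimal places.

t = r·√(n − 2)/√(1 − r²) = 0.1801·√97/√0.967564 = 1.803.
df = n − 2 = 97.
One-sided p ≈ 0.0372, which is < 0.05, so reject H₀.
There is evidence of a linear association between daily light exposure and plant height.

t = 1.803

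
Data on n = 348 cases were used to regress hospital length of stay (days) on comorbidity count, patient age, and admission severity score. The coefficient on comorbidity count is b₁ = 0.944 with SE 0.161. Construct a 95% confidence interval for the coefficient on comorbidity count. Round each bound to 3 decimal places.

df = n − k − 1 = 348 − 3 − 1 = 344.
t* = t_{0.025, 344} = 1.966884.
Margin = t* × SE = 1.966884 × 0.161 = 0.31667.
CI: 0.944 ± 0.31667 → (0.627, 1.261).
With 95% confidence, each one-unit increase in comorbidity count is associated with a change of between 0.627 and 1.261 days in hospital length of stay, holding the other predictors fixed.

(0.627, 1.261)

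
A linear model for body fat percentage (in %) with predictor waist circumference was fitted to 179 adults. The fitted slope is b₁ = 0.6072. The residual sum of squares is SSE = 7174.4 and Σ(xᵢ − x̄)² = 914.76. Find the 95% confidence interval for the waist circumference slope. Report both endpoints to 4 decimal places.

MSE = SSE/(n − 2) = 7174.4/177 = 40.5333.
SE(b₁) = √(MSE/Sₓₓ) = √(40.5333/914.76) = 0.2105.
df = n − 2 = 177.
t* = t_{0.025, 177} = 1.973457.
Margin = t* × SE = 1.973457 × 0.2105 = 0.415413.
CI: 0.6072 ± 0.415413 → (0.1918, 1.0226).
With 95% confidence, each one-unit increase in waist circumference is associated with a change of between 0.1918 and 1.0226 % in body fat percentage.

(0.1918, 1.0226)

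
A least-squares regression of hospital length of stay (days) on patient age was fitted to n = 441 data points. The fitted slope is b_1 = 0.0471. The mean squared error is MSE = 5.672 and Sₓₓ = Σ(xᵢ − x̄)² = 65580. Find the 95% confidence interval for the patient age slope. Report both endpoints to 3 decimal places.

(0.029, 0.065)

SE(b_1) = √(MSE/Sₓₓ) = √(5.672/65580) = 0.00929999.
df = n − 2 = 439.
t* = t_{0.025, 439} = 1.965382.
Margin = t* × SE = 1.965382 × 0.00929999 = 0.01828.
CI: 0.0471 ± 0.01828 → (0.029, 0.065).
With 95% confidence, each one-unit increase in patient age is associated with a change of between 0.029 and 0.065 days in hospital length of stay.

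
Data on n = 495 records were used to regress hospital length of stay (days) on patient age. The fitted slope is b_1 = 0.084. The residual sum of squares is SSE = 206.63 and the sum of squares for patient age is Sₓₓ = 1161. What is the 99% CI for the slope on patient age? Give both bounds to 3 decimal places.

(0.035, 0.133)

MSE = SSE/(n − 2) = 206.63/493 = 0.419128.
SE(b_1) = √(MSE/Sₓₓ) = √(0.419128/1161) = 0.0190002.
df = n − 2 = 493.
t* = t_{0.005, 493} = 2.585838.
Margin = t* × SE = 2.585838 × 0.0190002 = 0.04913.
CI: 0.084 ± 0.04913 → (0.035, 0.133).
With 99% confidence, each one-unit increase in patient age is associated with a change of between 0.035 and 0.133 days in hospital length of stay.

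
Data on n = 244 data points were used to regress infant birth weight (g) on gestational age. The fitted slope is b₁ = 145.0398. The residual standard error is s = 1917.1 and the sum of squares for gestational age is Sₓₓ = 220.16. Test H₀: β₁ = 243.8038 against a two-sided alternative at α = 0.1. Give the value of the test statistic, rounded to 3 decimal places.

t = -0.764

SE(b₁) = s/√Sₓₓ = 1917.1/√220.16 = 129.204.
t = (145.0398 − 243.8038) / 129.204 = -0.764.
df = n − 2 = 242.
Two-sided p ≈ 0.4454, which is ≥ 0.1, so fail to reject H₀.
The data are consistent with a true slope of 243.8038 g per unit of gestational age.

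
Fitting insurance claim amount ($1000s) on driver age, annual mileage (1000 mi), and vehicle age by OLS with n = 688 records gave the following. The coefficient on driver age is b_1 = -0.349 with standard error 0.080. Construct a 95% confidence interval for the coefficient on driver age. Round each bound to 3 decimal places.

(-0.506, -0.192)

df = n − k − 1 = 688 − 3 − 1 = 684.
t* = t_{0.025, 684} = 1.963438.
Margin = t* × SE = 1.963438 × 0.080 = 0.15708.
CI: -0.349 ± 0.15708 → (-0.506, -0.192).
With 95% confidence, each one-unit increase in driver age is associated with a change of between -0.506 and -0.192 $1000s in insurance claim amount, holding the other predictors fixed.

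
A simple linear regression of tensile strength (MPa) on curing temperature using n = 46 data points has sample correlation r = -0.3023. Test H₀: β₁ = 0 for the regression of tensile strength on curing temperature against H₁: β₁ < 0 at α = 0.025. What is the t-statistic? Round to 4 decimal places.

t = r·√(n − 2)/√(1 − r²) = -0.3023·√44/√0.908615 = -2.1037.
df = n − 2 = 44.
One-sided p ≈ 0.0206, which is < 0.025, so reject H₀.
There is evidence of a linear association between curing temperature and tensile strength.

t = -2.1037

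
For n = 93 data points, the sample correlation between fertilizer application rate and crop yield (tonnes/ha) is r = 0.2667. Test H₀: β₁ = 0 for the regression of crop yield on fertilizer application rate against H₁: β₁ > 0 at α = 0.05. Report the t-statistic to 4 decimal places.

t = r·√(n − 2)/√(1 − r²) = 0.2667·√91/√0.928871 = 2.6398.
df = n − 2 = 91.
One-sided p ≈ 0.0049, which is < 0.05, so reject H₀.
There is evidence of a linear association between fertilizer application rate and crop yield.

t = 2.6398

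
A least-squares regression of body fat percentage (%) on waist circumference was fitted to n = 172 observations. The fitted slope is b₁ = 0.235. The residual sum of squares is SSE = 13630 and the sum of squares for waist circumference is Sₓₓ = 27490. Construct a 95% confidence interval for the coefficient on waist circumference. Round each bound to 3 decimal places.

MSE = SSE/(n − 2) = 13630/170 = 80.1765.
SE(b₁) = √(MSE/Sₓₓ) = √(80.1765/27490) = 0.0540053.
df = n − 2 = 170.
t* = t_{0.025, 170} = 1.974017.
Margin = t* × SE = 1.974017 × 0.0540053 = 0.10661.
CI: 0.235 ± 0.10661 → (0.128, 0.342).
With 95% confidence, each one-unit increase in waist circumference is associated with a change of between 0.128 and 0.342 % in body fat percentage.

(0.128, 0.342)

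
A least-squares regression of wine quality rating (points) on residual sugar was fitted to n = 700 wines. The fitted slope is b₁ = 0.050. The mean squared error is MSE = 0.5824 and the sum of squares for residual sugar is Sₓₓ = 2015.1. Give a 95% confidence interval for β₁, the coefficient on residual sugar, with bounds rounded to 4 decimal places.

SE(b₁) = √(MSE/Sₓₓ) = √(0.5824/2015.1) = 0.0170005.
df = n − 2 = 698.
t* = t_{0.025, 698} = 1.963368.
Margin = t* × SE = 1.963368 × 0.0170005 = 0.033378.
CI: 0.050 ± 0.033378 → (0.0166, 0.0834).
With 95% confidence, each one-unit increase in residual sugar is associated with a change of between 0.0166 and 0.0834 points in wine quality rating.

(0.0166, 0.0834)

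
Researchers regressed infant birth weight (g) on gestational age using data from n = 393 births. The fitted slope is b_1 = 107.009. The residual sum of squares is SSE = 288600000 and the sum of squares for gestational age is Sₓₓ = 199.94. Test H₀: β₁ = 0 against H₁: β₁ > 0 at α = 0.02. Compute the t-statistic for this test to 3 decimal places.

MSE = SSE/(n − 2) = 288600000/391 = 738107.
SE(b_1) = √(MSE/Sₓₓ) = √(738107/199.94) = 60.7589.
t = 107.009 / 60.7589 = 1.761.
df = n − 2 = 391.
One-sided p ≈ 0.0395, which is ≥ 0.02, so fail to reject H₀.
The data do not give significant evidence that the true slope on gestational age is positive.

t = 1.761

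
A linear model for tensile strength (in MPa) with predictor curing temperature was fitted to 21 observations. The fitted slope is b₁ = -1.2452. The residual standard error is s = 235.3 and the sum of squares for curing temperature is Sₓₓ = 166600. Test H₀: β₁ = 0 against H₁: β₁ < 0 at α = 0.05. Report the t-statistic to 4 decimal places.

SE(b₁) = s/√Sₓₓ = 235.3/√166600 = 0.57648.
t = -1.2452 / 0.57648 = -2.1600.
df = n − 2 = 19.
One-sided p ≈ 0.0219, which is < 0.05, so reject H₀.
There is evidence that the true slope on curing temperature is negative.

t = -2.1600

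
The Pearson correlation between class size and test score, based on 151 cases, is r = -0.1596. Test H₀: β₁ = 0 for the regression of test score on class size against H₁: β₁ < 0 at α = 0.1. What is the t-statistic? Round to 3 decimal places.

t = -1.973

t = r·√(n − 2)/√(1 − r²) = -0.1596·√149/√0.974528 = -1.973.
df = n − 2 = 149.
One-sided p ≈ 0.0251, which is < 0.1, so reject H₀.
There is evidence of a linear association between class size and test score.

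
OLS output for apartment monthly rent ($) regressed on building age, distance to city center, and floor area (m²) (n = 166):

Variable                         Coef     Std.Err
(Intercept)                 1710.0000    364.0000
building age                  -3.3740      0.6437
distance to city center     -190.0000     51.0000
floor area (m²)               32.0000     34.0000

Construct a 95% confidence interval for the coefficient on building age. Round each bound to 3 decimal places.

Read off: b = -3.3740, SE = 0.6437 for building age.
df = n − k − 1 = 166 − 3 − 1 = 162.
t* = t_{0.025, 162} = 1.974716.
Margin = t* × SE = 1.974716 × 0.6437 = 1.27112.
CI: -3.3740 ± 1.27112 → (-4.645, -2.103).

(-4.645, -2.103)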